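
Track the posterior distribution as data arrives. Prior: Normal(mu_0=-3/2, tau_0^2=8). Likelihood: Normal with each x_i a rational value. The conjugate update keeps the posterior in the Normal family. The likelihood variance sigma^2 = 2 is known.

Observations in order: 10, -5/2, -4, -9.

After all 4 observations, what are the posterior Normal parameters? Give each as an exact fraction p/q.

obs 1: x=10 → posterior Normal(77/10, 8/5)
obs 2: x=-5/2 → posterior Normal(19/6, 8/9)
obs 3: x=-4 → posterior Normal(25/26, 8/13)
obs 4: x=-9 → posterior Normal(-47/34, 8/17)

mu_0=-47/34, tau_0^2=8/17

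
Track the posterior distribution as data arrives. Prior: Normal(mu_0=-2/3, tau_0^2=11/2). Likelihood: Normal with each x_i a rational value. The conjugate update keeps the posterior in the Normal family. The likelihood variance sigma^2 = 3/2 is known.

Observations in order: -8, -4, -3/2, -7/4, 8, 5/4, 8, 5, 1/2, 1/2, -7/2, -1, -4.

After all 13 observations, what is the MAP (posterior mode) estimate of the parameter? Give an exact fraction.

-15/292

obs 1: x=-8 → posterior Normal(-45/7, 33/28)
obs 2: x=-4 → posterior Normal(-134/25, 33/50)
obs 3: x=-3/2 → posterior Normal(-301/72, 11/24)
obs 4: x=-7/4 → posterior Normal(-679/188, 33/94)
obs 5: x=8 → posterior Normal(-327/232, 33/116)
obs 6: x=5/4 → posterior Normal(-68/69, 11/46)
obs 7: x=8 → posterior Normal(1/4, 33/160)
obs 8: x=5 → posterior Normal(75/91, 33/182)
obs 9: x=1/2 → posterior Normal(161/204, 11/68)
obs 10: x=1/2 → posterior Normal(86/113, 33/226)
obs 11: x=-7/2 → posterior Normal(95/248, 33/248)
obs 12: x=-1 → posterior Normal(73/270, 11/90)
obs 13: x=-4 → posterior Normal(-15/292, 33/292)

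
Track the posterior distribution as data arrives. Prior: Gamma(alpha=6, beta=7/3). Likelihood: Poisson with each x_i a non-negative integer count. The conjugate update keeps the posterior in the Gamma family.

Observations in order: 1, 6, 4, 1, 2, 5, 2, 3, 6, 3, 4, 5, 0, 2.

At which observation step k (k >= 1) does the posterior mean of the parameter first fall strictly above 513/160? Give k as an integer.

k = 11

obs 1: x=1 → posterior Gamma(7, 10/3)
obs 2: x=6 → posterior Gamma(13, 13/3)
obs 3: x=4 → posterior Gamma(17, 16/3)
obs 4: x=1 → posterior Gamma(18, 19/3)
obs 5: x=2 → posterior Gamma(20, 22/3)
obs 6: x=5 → posterior Gamma(25, 25/3)
obs 7: x=2 → posterior Gamma(27, 28/3)
obs 8: x=3 → posterior Gamma(30, 31/3)
obs 9: x=6 → posterior Gamma(36, 34/3)
obs 10: x=3 → posterior Gamma(39, 37/3)
obs 11: x=4 → posterior Gamma(43, 40/3)
obs 12: x=5 → posterior Gamma(48, 43/3)
obs 13: x=0 → posterior Gamma(48, 46/3)
obs 14: x=2 → posterior Gamma(50, 49/3)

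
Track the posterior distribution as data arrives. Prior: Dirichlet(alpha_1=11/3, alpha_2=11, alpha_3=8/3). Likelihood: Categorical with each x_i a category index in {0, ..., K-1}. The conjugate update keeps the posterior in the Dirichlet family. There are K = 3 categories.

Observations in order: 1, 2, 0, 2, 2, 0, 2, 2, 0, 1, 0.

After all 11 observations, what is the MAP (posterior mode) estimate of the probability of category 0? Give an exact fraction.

obs 1: x=1 → posterior Dirichlet(11/3, 12, 8/3)
obs 2: x=2 → posterior Dirichlet(11/3, 12, 11/3)
obs 3: x=0 → posterior Dirichlet(14/3, 12, 11/3)
obs 4: x=2 → posterior Dirichlet(14/3, 12, 14/3)
obs 5: x=2 → posterior Dirichlet(14/3, 12, 17/3)
obs 6: x=0 → posterior Dirichlet(17/3, 12, 17/3)
obs 7: x=2 → posterior Dirichlet(17/3, 12, 20/3)
obs 8: x=2 → posterior Dirichlet(17/3, 12, 23/3)
obs 9: x=0 → posterior Dirichlet(20/3, 12, 23/3)
obs 10: x=1 → posterior Dirichlet(20/3, 13, 23/3)
obs 11: x=0 → posterior Dirichlet(23/3, 13, 23/3)

5/19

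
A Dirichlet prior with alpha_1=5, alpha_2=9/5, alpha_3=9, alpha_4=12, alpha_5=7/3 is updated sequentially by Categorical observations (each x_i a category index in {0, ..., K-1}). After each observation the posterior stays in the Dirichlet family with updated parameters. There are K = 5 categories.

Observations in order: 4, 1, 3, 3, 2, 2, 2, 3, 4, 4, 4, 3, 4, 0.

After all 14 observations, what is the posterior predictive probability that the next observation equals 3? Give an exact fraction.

120/331

obs 1: x=4 → posterior Dirichlet(5, 9/5, 9, 12, 10/3)
obs 2: x=1 → posterior Dirichlet(5, 14/5, 9, 12, 10/3)
obs 3: x=3 → posterior Dirichlet(5, 14/5, 9, 13, 10/3)
obs 4: x=3 → posterior Dirichlet(5, 14/5, 9, 14, 10/3)
obs 5: x=2 → posterior Dirichlet(5, 14/5, 10, 14, 10/3)
obs 6: x=2 → posterior Dirichlet(5, 14/5, 11, 14, 10/3)
obs 7: x=2 → posterior Dirichlet(5, 14/5, 12, 14, 10/3)
obs 8: x=3 → posterior Dirichlet(5, 14/5, 12, 15, 10/3)
obs 9: x=4 → posterior Dirichlet(5, 14/5, 12, 15, 13/3)
obs 10: x=4 → posterior Dirichlet(5, 14/5, 12, 15, 16/3)
obs 11: x=4 → posterior Dirichlet(5, 14/5, 12, 15, 19/3)
obs 12: x=3 → posterior Dirichlet(5, 14/5, 12, 16, 19/3)
obs 13: x=4 → posterior Dirichlet(5, 14/5, 12, 16, 22/3)
obs 14: x=0 → posterior Dirichlet(6, 14/5, 12, 16, 22/3)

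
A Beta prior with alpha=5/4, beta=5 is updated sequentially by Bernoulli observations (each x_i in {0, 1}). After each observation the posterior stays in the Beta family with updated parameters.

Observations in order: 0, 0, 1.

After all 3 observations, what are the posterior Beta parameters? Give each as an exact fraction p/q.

obs 1: x=0 → posterior Beta(5/4, 6)
obs 2: x=0 → posterior Beta(5/4, 7)
obs 3: x=1 → posterior Beta(9/4, 7)

alpha=9/4, beta=7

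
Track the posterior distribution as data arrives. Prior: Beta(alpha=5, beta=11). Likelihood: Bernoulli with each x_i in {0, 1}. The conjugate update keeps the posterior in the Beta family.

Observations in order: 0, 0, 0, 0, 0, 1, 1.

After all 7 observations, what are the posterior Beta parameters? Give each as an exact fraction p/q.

obs 1: x=0 → posterior Beta(5, 12)
obs 2: x=0 → posterior Beta(5, 13)
obs 3: x=0 → posterior Beta(5, 14)
obs 4: x=0 → posterior Beta(5, 15)
obs 5: x=0 → posterior Beta(5, 16)
obs 6: x=1 → posterior Beta(6, 16)
obs 7: x=1 → posterior Beta(7, 16)

alpha=7, beta=16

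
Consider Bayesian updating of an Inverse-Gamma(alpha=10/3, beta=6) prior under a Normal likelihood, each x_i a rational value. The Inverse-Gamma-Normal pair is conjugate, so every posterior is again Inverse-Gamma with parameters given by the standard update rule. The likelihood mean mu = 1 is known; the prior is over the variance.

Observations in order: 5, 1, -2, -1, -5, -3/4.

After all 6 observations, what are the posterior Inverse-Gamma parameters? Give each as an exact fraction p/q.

alpha=19/3, beta=1281/32

obs 1: x=5 → posterior Inverse-Gamma(23/6, 14)
obs 2: x=1 → posterior Inverse-Gamma(13/3, 14)
obs 3: x=-2 → posterior Inverse-Gamma(29/6, 37/2)
obs 4: x=-1 → posterior Inverse-Gamma(16/3, 41/2)
obs 5: x=-5 → posterior Inverse-Gamma(35/6, 77/2)
obs 6: x=-3/4 → posterior Inverse-Gamma(19/3, 1281/32)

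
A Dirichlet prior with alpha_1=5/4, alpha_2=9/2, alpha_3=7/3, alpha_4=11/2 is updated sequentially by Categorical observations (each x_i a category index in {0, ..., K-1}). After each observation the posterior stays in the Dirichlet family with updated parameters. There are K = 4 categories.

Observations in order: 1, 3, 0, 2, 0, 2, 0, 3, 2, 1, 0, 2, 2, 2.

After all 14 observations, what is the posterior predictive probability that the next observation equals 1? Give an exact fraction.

78/331

obs 1: x=1 → posterior Dirichlet(5/4, 11/2, 7/3, 11/2)
obs 2: x=3 → posterior Dirichlet(5/4, 11/2, 7/3, 13/2)
obs 3: x=0 → posterior Dirichlet(9/4, 11/2, 7/3, 13/2)
obs 4: x=2 → posterior Dirichlet(9/4, 11/2, 10/3, 13/2)
obs 5: x=0 → posterior Dirichlet(13/4, 11/2, 10/3, 13/2)
obs 6: x=2 → posterior Dirichlet(13/4, 11/2, 13/3, 13/2)
obs 7: x=0 → posterior Dirichlet(17/4, 11/2, 13/3, 13/2)
obs 8: x=3 → posterior Dirichlet(17/4, 11/2, 13/3, 15/2)
obs 9: x=2 → posterior Dirichlet(17/4, 11/2, 16/3, 15/2)
obs 10: x=1 → posterior Dirichlet(17/4, 13/2, 16/3, 15/2)
obs 11: x=0 → posterior Dirichlet(21/4, 13/2, 16/3, 15/2)
obs 12: x=2 → posterior Dirichlet(21/4, 13/2, 19/3, 15/2)
obs 13: x=2 → posterior Dirichlet(21/4, 13/2, 22/3, 15/2)
obs 14: x=2 → posterior Dirichlet(21/4, 13/2, 25/3, 15/2)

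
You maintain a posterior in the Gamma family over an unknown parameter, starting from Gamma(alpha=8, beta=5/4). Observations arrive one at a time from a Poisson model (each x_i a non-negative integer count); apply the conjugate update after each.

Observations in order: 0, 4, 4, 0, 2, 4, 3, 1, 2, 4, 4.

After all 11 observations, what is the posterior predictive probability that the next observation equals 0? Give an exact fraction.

obs 1: x=0 → posterior Gamma(8, 9/4)
obs 2: x=4 → posterior Gamma(12, 13/4)
obs 3: x=4 → posterior Gamma(16, 17/4)
obs 4: x=0 → posterior Gamma(16, 21/4)
obs 5: x=2 → posterior Gamma(18, 25/4)
obs 6: x=4 → posterior Gamma(22, 29/4)
obs 7: x=3 → posterior Gamma(25, 33/4)
obs 8: x=1 → posterior Gamma(26, 37/4)
obs 9: x=2 → posterior Gamma(28, 41/4)
obs 10: x=4 → posterior Gamma(32, 45/4)
obs 11: x=4 → posterior Gamma(36, 49/4)

7031676478883553279994550741476882515263791803223057265323201/118558120445975157028044470669508269904542112710719750776396721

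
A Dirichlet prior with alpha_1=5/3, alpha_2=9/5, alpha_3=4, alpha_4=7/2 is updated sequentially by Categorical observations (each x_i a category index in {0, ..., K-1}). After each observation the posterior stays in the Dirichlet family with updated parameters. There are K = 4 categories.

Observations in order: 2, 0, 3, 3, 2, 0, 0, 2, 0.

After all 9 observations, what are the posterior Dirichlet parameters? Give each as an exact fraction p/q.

obs 1: x=2 → posterior Dirichlet(5/3, 9/5, 5, 7/2)
obs 2: x=0 → posterior Dirichlet(8/3, 9/5, 5, 7/2)
obs 3: x=3 → posterior Dirichlet(8/3, 9/5, 5, 9/2)
obs 4: x=3 → posterior Dirichlet(8/3, 9/5, 5, 11/2)
obs 5: x=2 → posterior Dirichlet(8/3, 9/5, 6, 11/2)
obs 6: x=0 → posterior Dirichlet(11/3, 9/5, 6, 11/2)
obs 7: x=0 → posterior Dirichlet(14/3, 9/5, 6, 11/2)
obs 8: x=2 → posterior Dirichlet(14/3, 9/5, 7, 11/2)
obs 9: x=0 → posterior Dirichlet(17/3, 9/5, 7, 11/2)

alpha_1=17/3, alpha_2=9/5, alpha_3=7, alpha_4=11/2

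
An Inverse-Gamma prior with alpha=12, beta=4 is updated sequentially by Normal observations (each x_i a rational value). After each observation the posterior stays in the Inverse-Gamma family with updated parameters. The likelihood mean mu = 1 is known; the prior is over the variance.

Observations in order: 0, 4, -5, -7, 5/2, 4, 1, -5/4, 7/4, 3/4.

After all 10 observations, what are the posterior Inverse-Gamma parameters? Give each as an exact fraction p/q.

alpha=17, beta=2159/32

obs 1: x=0 → posterior Inverse-Gamma(25/2, 9/2)
obs 2: x=4 → posterior Inverse-Gamma(13, 9)
obs 3: x=-5 → posterior Inverse-Gamma(27/2, 27)
obs 4: x=-7 → posterior Inverse-Gamma(14, 59)
obs 5: x=5/2 → posterior Inverse-Gamma(29/2, 481/8)
obs 6: x=4 → posterior Inverse-Gamma(15, 517/8)
obs 7: x=1 → posterior Inverse-Gamma(31/2, 517/8)
obs 8: x=-5/4 → posterior Inverse-Gamma(16, 2149/32)
obs 9: x=7/4 → posterior Inverse-Gamma(33/2, 1079/16)
obs 10: x=3/4 → posterior Inverse-Gamma(17, 2159/32)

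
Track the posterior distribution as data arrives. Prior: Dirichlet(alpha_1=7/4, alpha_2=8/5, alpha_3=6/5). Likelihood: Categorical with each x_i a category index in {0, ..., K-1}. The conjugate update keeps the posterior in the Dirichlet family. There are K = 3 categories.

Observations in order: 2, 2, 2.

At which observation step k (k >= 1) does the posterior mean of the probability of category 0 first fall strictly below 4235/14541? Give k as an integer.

obs 1: x=2 → posterior Dirichlet(7/4, 8/5, 11/5)
obs 2: x=2 → posterior Dirichlet(7/4, 8/5, 16/5)
obs 3: x=2 → posterior Dirichlet(7/4, 8/5, 21/5)

k = 2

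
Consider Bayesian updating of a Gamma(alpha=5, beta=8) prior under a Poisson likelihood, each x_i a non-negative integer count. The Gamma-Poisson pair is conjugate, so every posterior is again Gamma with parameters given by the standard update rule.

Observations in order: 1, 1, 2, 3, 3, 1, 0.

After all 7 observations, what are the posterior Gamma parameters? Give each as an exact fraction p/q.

obs 1: x=1 → posterior Gamma(6, 9)
obs 2: x=1 → posterior Gamma(7, 10)
obs 3: x=2 → posterior Gamma(9, 11)
obs 4: x=3 → posterior Gamma(12, 12)
obs 5: x=3 → posterior Gamma(15, 13)
obs 6: x=1 → posterior Gamma(16, 14)
obs 7: x=0 → posterior Gamma(16, 15)

alpha=16, beta=15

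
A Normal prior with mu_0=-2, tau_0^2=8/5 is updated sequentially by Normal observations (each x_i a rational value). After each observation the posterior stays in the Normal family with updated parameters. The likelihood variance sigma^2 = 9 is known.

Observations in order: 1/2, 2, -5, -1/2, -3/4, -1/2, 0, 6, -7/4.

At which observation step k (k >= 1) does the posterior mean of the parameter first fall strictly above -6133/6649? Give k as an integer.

k = 8

obs 1: x=1/2 → posterior Normal(-86/53, 72/53)
obs 2: x=2 → posterior Normal(-70/61, 72/61)
obs 3: x=-5 → posterior Normal(-110/69, 24/23)
obs 4: x=-1/2 → posterior Normal(-114/77, 72/77)
obs 5: x=-3/4 → posterior Normal(-24/17, 72/85)
obs 6: x=-1/2 → posterior Normal(-4/3, 24/31)
obs 7: x=0 → posterior Normal(-124/101, 72/101)
obs 8: x=6 → posterior Normal(-76/109, 72/109)
obs 9: x=-7/4 → posterior Normal(-10/13, 8/13)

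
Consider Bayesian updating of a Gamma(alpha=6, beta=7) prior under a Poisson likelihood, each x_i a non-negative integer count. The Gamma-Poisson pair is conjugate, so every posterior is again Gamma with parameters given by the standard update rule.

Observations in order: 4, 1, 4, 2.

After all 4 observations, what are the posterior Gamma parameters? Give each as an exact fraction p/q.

obs 1: x=4 → posterior Gamma(10, 8)
obs 2: x=1 → posterior Gamma(11, 9)
obs 3: x=4 → posterior Gamma(15, 10)
obs 4: x=2 → posterior Gamma(17, 11)

alpha=17, beta=11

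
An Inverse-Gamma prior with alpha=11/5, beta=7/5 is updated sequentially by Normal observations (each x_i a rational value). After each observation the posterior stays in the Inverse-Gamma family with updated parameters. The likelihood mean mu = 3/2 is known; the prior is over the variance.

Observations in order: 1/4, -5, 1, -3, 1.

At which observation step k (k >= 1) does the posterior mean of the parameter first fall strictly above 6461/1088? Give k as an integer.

k = 2

obs 1: x=1/4 → posterior Inverse-Gamma(27/10, 349/160)
obs 2: x=-5 → posterior Inverse-Gamma(16/5, 3729/160)
obs 3: x=1 → posterior Inverse-Gamma(37/10, 3749/160)
obs 4: x=-3 → posterior Inverse-Gamma(21/5, 5369/160)
obs 5: x=1 → posterior Inverse-Gamma(47/10, 5389/160)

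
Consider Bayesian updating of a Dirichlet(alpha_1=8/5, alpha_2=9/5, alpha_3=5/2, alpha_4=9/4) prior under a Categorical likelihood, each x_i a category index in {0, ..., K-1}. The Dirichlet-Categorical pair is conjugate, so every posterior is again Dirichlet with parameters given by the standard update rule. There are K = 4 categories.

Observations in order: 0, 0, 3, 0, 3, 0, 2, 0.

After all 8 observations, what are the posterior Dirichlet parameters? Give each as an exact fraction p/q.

obs 1: x=0 → posterior Dirichlet(13/5, 9/5, 5/2, 9/4)
obs 2: x=0 → posterior Dirichlet(18/5, 9/5, 5/2, 9/4)
obs 3: x=3 → posterior Dirichlet(18/5, 9/5, 5/2, 13/4)
obs 4: x=0 → posterior Dirichlet(23/5, 9/5, 5/2, 13/4)
obs 5: x=3 → posterior Dirichlet(23/5, 9/5, 5/2, 17/4)
obs 6: x=0 → posterior Dirichlet(28/5, 9/5, 5/2, 17/4)
obs 7: x=2 → posterior Dirichlet(28/5, 9/5, 7/2, 17/4)
obs 8: x=0 → posterior Dirichlet(33/5, 9/5, 7/2, 17/4)

alpha_1=33/5, alpha_2=9/5, alpha_3=7/2, alpha_4=17/4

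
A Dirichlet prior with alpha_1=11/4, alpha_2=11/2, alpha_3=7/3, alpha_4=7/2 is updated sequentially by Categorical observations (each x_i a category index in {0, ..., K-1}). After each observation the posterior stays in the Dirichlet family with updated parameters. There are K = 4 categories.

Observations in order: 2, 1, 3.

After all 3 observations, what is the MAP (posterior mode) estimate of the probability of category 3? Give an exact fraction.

42/157

obs 1: x=2 → posterior Dirichlet(11/4, 11/2, 10/3, 7/2)
obs 2: x=1 → posterior Dirichlet(11/4, 13/2, 10/3, 7/2)
obs 3: x=3 → posterior Dirichlet(11/4, 13/2, 10/3, 9/2)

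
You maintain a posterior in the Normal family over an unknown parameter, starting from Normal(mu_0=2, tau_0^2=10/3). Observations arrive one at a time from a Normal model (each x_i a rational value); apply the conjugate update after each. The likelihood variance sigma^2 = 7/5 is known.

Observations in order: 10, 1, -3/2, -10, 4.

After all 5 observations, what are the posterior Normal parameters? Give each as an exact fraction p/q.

mu_0=217/271, tau_0^2=70/271

obs 1: x=10 → posterior Normal(542/71, 70/71)
obs 2: x=1 → posterior Normal(592/121, 70/121)
obs 3: x=-3/2 → posterior Normal(517/171, 70/171)
obs 4: x=-10 → posterior Normal(1/13, 70/221)
obs 5: x=4 → posterior Normal(217/271, 70/271)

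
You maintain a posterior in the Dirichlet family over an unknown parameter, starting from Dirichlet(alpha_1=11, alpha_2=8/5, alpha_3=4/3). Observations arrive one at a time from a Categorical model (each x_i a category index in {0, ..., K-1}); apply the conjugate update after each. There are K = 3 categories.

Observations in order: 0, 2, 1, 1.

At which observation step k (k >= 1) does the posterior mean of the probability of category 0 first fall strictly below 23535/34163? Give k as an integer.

k = 4

obs 1: x=0 → posterior Dirichlet(12, 8/5, 4/3)
obs 2: x=2 → posterior Dirichlet(12, 8/5, 7/3)
obs 3: x=1 → posterior Dirichlet(12, 13/5, 7/3)
obs 4: x=1 → posterior Dirichlet(12, 18/5, 7/3)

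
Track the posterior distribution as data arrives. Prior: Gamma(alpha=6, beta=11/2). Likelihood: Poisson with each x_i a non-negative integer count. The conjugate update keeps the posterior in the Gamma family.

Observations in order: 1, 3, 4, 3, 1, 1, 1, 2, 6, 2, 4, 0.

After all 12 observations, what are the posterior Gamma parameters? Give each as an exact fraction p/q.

alpha=34, beta=35/2

obs 1: x=1 → posterior Gamma(7, 13/2)
obs 2: x=3 → posterior Gamma(10, 15/2)
obs 3: x=4 → posterior Gamma(14, 17/2)
obs 4: x=3 → posterior Gamma(17, 19/2)
obs 5: x=1 → posterior Gamma(18, 21/2)
obs 6: x=1 → posterior Gamma(19, 23/2)
obs 7: x=1 → posterior Gamma(20, 25/2)
obs 8: x=2 → posterior Gamma(22, 27/2)
obs 9: x=6 → posterior Gamma(28, 29/2)
obs 10: x=2 → posterior Gamma(30, 31/2)
obs 11: x=4 → posterior Gamma(34, 33/2)
obs 12: x=0 → posterior Gamma(34, 35/2)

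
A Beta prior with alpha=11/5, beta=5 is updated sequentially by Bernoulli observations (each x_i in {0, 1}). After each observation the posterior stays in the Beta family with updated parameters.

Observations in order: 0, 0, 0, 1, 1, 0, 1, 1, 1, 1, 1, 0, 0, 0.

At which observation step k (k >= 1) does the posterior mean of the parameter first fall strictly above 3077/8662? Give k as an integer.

k = 7

obs 1: x=0 → posterior Beta(11/5, 6)
obs 2: x=0 → posterior Beta(11/5, 7)
obs 3: x=0 → posterior Beta(11/5, 8)
obs 4: x=1 → posterior Beta(16/5, 8)
obs 5: x=1 → posterior Beta(21/5, 8)
obs 6: x=0 → posterior Beta(21/5, 9)
obs 7: x=1 → posterior Beta(26/5, 9)
obs 8: x=1 → posterior Beta(31/5, 9)
obs 9: x=1 → posterior Beta(36/5, 9)
obs 10: x=1 → posterior Beta(41/5, 9)
obs 11: x=1 → posterior Beta(46/5, 9)
obs 12: x=0 → posterior Beta(46/5, 10)
obs 13: x=0 → posterior Beta(46/5, 11)
obs 14: x=0 → posterior Beta(46/5, 12)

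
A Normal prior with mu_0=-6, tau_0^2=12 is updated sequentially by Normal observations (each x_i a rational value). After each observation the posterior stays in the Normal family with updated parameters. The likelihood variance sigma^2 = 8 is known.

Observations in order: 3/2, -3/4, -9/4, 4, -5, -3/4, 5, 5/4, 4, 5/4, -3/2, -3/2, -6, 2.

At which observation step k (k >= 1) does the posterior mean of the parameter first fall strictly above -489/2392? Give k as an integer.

obs 1: x=3/2 → posterior Normal(-3/2, 24/5)
obs 2: x=-3/4 → posterior Normal(-39/32, 3)
obs 3: x=-9/4 → posterior Normal(-3/2, 24/11)
obs 4: x=4 → posterior Normal(-9/28, 12/7)
obs 5: x=-5 → posterior Normal(-39/34, 24/17)
obs 6: x=-3/4 → posterior Normal(-87/80, 6/5)
obs 7: x=5 → posterior Normal(-27/92, 24/23)
obs 8: x=5/4 → posterior Normal(-3/26, 12/13)
obs 9: x=4 → posterior Normal(9/29, 24/29)
obs 10: x=5/4 → posterior Normal(51/128, 3/4)
obs 11: x=-3/2 → posterior Normal(33/140, 24/35)
obs 12: x=-3/2 → posterior Normal(15/152, 12/19)
obs 13: x=-6 → posterior Normal(-57/164, 24/41)
obs 14: x=2 → posterior Normal(-3/16, 6/11)

k = 8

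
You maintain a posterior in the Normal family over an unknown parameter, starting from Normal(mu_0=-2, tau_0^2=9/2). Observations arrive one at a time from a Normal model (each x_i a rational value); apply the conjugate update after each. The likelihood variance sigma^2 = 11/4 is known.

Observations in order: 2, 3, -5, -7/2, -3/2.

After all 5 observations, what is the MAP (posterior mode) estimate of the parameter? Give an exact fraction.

-112/101

obs 1: x=2 → posterior Normal(14/29, 99/58)
obs 2: x=3 → posterior Normal(68/47, 99/94)
obs 3: x=-5 → posterior Normal(-22/65, 99/130)
obs 4: x=-7/2 → posterior Normal(-85/83, 99/166)
obs 5: x=-3/2 → posterior Normal(-112/101, 99/202)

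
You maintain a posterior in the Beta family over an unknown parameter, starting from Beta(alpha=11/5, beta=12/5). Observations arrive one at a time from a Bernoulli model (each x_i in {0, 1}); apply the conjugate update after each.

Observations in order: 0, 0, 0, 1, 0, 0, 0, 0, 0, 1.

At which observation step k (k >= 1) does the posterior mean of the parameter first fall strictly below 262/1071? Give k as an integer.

obs 1: x=0 → posterior Beta(11/5, 17/5)
obs 2: x=0 → posterior Beta(11/5, 22/5)
obs 3: x=0 → posterior Beta(11/5, 27/5)
obs 4: x=1 → posterior Beta(16/5, 27/5)
obs 5: x=0 → posterior Beta(16/5, 32/5)
obs 6: x=0 → posterior Beta(16/5, 37/5)
obs 7: x=0 → posterior Beta(16/5, 42/5)
obs 8: x=0 → posterior Beta(16/5, 47/5)
obs 9: x=0 → posterior Beta(16/5, 52/5)
obs 10: x=1 → posterior Beta(21/5, 52/5)

k = 9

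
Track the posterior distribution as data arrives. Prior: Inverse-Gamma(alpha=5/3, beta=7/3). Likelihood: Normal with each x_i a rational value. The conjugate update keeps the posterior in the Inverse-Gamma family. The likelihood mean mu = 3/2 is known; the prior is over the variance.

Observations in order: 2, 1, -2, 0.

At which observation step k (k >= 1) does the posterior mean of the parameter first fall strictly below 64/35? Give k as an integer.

k = 2

obs 1: x=2 → posterior Inverse-Gamma(13/6, 59/24)
obs 2: x=1 → posterior Inverse-Gamma(8/3, 31/12)
obs 3: x=-2 → posterior Inverse-Gamma(19/6, 209/24)
obs 4: x=0 → posterior Inverse-Gamma(11/3, 59/6)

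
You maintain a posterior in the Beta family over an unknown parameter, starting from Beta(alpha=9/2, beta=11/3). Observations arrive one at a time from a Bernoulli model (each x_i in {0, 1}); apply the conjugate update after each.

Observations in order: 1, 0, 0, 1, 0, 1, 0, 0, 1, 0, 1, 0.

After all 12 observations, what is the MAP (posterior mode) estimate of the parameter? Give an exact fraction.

obs 1: x=1 → posterior Beta(11/2, 11/3)
obs 2: x=0 → posterior Beta(11/2, 14/3)
obs 3: x=0 → posterior Beta(11/2, 17/3)
obs 4: x=1 → posterior Beta(13/2, 17/3)
obs 5: x=0 → posterior Beta(13/2, 20/3)
obs 6: x=1 → posterior Beta(15/2, 20/3)
obs 7: x=0 → posterior Beta(15/2, 23/3)
obs 8: x=0 → posterior Beta(15/2, 26/3)
obs 9: x=1 → posterior Beta(17/2, 26/3)
obs 10: x=0 → posterior Beta(17/2, 29/3)
obs 11: x=1 → posterior Beta(19/2, 29/3)
obs 12: x=0 → posterior Beta(19/2, 32/3)

51/109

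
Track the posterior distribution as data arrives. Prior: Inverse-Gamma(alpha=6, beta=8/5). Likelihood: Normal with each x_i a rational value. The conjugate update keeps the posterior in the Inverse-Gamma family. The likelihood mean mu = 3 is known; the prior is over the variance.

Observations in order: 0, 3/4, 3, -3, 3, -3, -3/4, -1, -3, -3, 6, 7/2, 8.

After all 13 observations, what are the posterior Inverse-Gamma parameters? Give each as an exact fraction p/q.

obs 1: x=0 → posterior Inverse-Gamma(13/2, 61/10)
obs 2: x=3/4 → posterior Inverse-Gamma(7, 1381/160)
obs 3: x=3 → posterior Inverse-Gamma(15/2, 1381/160)
obs 4: x=-3 → posterior Inverse-Gamma(8, 4261/160)
obs 5: x=3 → posterior Inverse-Gamma(17/2, 4261/160)
obs 6: x=-3 → posterior Inverse-Gamma(9, 7141/160)
obs 7: x=-3/4 → posterior Inverse-Gamma(19/2, 4133/80)
obs 8: x=-1 → posterior Inverse-Gamma(10, 4773/80)
obs 9: x=-3 → posterior Inverse-Gamma(21/2, 6213/80)
obs 10: x=-3 → posterior Inverse-Gamma(11, 7653/80)
obs 11: x=6 → posterior Inverse-Gamma(23/2, 8013/80)
obs 12: x=7/2 → posterior Inverse-Gamma(12, 8023/80)
obs 13: x=8 → posterior Inverse-Gamma(25/2, 9023/80)

alpha=25/2, beta=9023/80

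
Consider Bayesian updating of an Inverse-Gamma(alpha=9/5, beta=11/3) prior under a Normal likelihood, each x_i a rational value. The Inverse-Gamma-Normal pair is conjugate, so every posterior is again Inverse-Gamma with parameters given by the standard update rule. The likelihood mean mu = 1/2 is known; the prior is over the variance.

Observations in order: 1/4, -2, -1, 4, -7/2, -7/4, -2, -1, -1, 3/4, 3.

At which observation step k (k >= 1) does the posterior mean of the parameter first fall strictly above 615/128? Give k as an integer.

obs 1: x=1/4 → posterior Inverse-Gamma(23/10, 355/96)
obs 2: x=-2 → posterior Inverse-Gamma(14/5, 655/96)
obs 3: x=-1 → posterior Inverse-Gamma(33/10, 763/96)
obs 4: x=4 → posterior Inverse-Gamma(19/5, 1351/96)
obs 5: x=-7/2 → posterior Inverse-Gamma(43/10, 2119/96)
obs 6: x=-7/4 → posterior Inverse-Gamma(24/5, 1181/48)
obs 7: x=-2 → posterior Inverse-Gamma(53/10, 1331/48)
obs 8: x=-1 → posterior Inverse-Gamma(29/5, 1385/48)
obs 9: x=-1 → posterior Inverse-Gamma(63/10, 1439/48)
obs 10: x=3/4 → posterior Inverse-Gamma(34/5, 2881/96)
obs 11: x=3 → posterior Inverse-Gamma(73/10, 3181/96)

k = 4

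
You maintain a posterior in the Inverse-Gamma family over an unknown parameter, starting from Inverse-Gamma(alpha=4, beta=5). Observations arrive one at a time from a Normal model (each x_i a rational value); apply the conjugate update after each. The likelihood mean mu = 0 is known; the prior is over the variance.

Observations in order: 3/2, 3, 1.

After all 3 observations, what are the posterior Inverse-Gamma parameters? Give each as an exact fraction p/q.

obs 1: x=3/2 → posterior Inverse-Gamma(9/2, 49/8)
obs 2: x=3 → posterior Inverse-Gamma(5, 85/8)
obs 3: x=1 → posterior Inverse-Gamma(11/2, 89/8)

alpha=11/2, beta=89/8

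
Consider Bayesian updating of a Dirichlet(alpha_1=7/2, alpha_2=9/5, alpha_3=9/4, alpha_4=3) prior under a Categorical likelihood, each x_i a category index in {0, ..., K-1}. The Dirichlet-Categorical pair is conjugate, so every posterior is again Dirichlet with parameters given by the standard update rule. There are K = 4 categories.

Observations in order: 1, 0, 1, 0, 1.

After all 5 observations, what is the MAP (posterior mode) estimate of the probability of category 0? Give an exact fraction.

30/77

obs 1: x=1 → posterior Dirichlet(7/2, 14/5, 9/4, 3)
obs 2: x=0 → posterior Dirichlet(9/2, 14/5, 9/4, 3)
obs 3: x=1 → posterior Dirichlet(9/2, 19/5, 9/4, 3)
obs 4: x=0 → posterior Dirichlet(11/2, 19/5, 9/4, 3)
obs 5: x=1 → posterior Dirichlet(11/2, 24/5, 9/4, 3)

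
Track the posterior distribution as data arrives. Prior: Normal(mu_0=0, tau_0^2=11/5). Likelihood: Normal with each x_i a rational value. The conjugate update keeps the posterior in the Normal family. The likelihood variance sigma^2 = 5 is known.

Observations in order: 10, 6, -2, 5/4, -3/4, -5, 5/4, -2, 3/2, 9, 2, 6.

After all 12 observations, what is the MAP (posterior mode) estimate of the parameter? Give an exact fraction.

1199/628

obs 1: x=10 → posterior Normal(55/18, 55/36)
obs 2: x=6 → posterior Normal(176/47, 55/47)
obs 3: x=-2 → posterior Normal(77/29, 55/58)
obs 4: x=5/4 → posterior Normal(671/276, 55/69)
obs 5: x=-3/4 → posterior Normal(319/160, 11/16)
obs 6: x=-5 → posterior Normal(209/182, 55/91)
obs 7: x=5/4 → posterior Normal(473/408, 55/102)
obs 8: x=-2 → posterior Normal(385/452, 55/113)
obs 9: x=3/2 → posterior Normal(451/496, 55/124)
obs 10: x=9 → posterior Normal(847/540, 11/27)
obs 11: x=2 → posterior Normal(935/584, 55/146)
obs 12: x=6 → posterior Normal(1199/628, 55/157)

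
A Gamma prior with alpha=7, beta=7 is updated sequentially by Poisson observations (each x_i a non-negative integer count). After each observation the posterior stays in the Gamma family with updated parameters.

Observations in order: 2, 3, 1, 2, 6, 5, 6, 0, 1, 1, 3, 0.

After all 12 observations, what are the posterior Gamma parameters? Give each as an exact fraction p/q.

alpha=37, beta=19

obs 1: x=2 → posterior Gamma(9, 8)
obs 2: x=3 → posterior Gamma(12, 9)
obs 3: x=1 → posterior Gamma(13, 10)
obs 4: x=2 → posterior Gamma(15, 11)
obs 5: x=6 → posterior Gamma(21, 12)
obs 6: x=5 → posterior Gamma(26, 13)
obs 7: x=6 → posterior Gamma(32, 14)
obs 8: x=0 → posterior Gamma(32, 15)
obs 9: x=1 → posterior Gamma(33, 16)
obs 10: x=1 → posterior Gamma(34, 17)
obs 11: x=3 → posterior Gamma(37, 18)
obs 12: x=0 → posterior Gamma(37, 19)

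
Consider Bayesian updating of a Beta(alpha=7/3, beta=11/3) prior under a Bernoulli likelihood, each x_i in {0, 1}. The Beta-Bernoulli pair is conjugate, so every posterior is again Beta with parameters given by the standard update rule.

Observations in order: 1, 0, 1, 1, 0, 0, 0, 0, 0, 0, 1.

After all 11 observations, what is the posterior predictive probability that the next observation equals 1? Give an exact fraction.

obs 1: x=1 → posterior Beta(10/3, 11/3)
obs 2: x=0 → posterior Beta(10/3, 14/3)
obs 3: x=1 → posterior Beta(13/3, 14/3)
obs 4: x=1 → posterior Beta(16/3, 14/3)
obs 5: x=0 → posterior Beta(16/3, 17/3)
obs 6: x=0 → posterior Beta(16/3, 20/3)
obs 7: x=0 → posterior Beta(16/3, 23/3)
obs 8: x=0 → posterior Beta(16/3, 26/3)
obs 9: x=0 → posterior Beta(16/3, 29/3)
obs 10: x=0 → posterior Beta(16/3, 32/3)
obs 11: x=1 → posterior Beta(19/3, 32/3)

19/51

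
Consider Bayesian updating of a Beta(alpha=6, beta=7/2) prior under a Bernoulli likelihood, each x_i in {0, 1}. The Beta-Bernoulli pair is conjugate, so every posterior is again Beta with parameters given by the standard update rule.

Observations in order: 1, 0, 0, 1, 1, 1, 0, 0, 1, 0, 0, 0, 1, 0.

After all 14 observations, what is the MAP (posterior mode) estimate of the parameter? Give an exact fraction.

22/43

obs 1: x=1 → posterior Beta(7, 7/2)
obs 2: x=0 → posterior Beta(7, 9/2)
obs 3: x=0 → posterior Beta(7, 11/2)
obs 4: x=1 → posterior Beta(8, 11/2)
obs 5: x=1 → posterior Beta(9, 11/2)
obs 6: x=1 → posterior Beta(10, 11/2)
obs 7: x=0 → posterior Beta(10, 13/2)
obs 8: x=0 → posterior Beta(10, 15/2)
obs 9: x=1 → posterior Beta(11, 15/2)
obs 10: x=0 → posterior Beta(11, 17/2)
obs 11: x=0 → posterior Beta(11, 19/2)
obs 12: x=0 → posterior Beta(11, 21/2)
obs 13: x=1 → posterior Beta(12, 21/2)
obs 14: x=0 → posterior Beta(12, 23/2)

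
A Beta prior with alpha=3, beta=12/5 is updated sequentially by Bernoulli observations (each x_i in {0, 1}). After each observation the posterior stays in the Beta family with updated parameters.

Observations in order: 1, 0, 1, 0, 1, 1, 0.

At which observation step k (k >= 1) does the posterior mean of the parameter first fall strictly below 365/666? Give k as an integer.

obs 1: x=1 → posterior Beta(4, 12/5)
obs 2: x=0 → posterior Beta(4, 17/5)
obs 3: x=1 → posterior Beta(5, 17/5)
obs 4: x=0 → posterior Beta(5, 22/5)
obs 5: x=1 → posterior Beta(6, 22/5)
obs 6: x=1 → posterior Beta(7, 22/5)
obs 7: x=0 → posterior Beta(7, 27/5)

k = 2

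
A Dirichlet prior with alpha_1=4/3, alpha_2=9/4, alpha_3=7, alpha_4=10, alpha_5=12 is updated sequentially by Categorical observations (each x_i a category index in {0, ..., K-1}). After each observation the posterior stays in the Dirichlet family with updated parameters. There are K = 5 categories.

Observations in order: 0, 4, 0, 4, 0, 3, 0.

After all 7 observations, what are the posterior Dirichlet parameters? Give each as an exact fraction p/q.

alpha_1=16/3, alpha_2=9/4, alpha_3=7, alpha_4=11, alpha_5=14

obs 1: x=0 → posterior Dirichlet(7/3, 9/4, 7, 10, 12)
obs 2: x=4 → posterior Dirichlet(7/3, 9/4, 7, 10, 13)
obs 3: x=0 → posterior Dirichlet(10/3, 9/4, 7, 10, 13)
obs 4: x=4 → posterior Dirichlet(10/3, 9/4, 7, 10, 14)
obs 5: x=0 → posterior Dirichlet(13/3, 9/4, 7, 10, 14)
obs 6: x=3 → posterior Dirichlet(13/3, 9/4, 7, 11, 14)
obs 7: x=0 → posterior Dirichlet(16/3, 9/4, 7, 11, 14)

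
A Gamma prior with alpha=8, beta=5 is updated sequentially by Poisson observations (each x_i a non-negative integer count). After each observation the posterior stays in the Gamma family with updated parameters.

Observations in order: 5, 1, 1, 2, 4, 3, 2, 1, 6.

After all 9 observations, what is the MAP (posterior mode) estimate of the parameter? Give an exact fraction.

16/7

obs 1: x=5 → posterior Gamma(13, 6)
obs 2: x=1 → posterior Gamma(14, 7)
obs 3: x=1 → posterior Gamma(15, 8)
obs 4: x=2 → posterior Gamma(17, 9)
obs 5: x=4 → posterior Gamma(21, 10)
obs 6: x=3 → posterior Gamma(24, 11)
obs 7: x=2 → posterior Gamma(26, 12)
obs 8: x=1 → posterior Gamma(27, 13)
obs 9: x=6 → posterior Gamma(33, 14)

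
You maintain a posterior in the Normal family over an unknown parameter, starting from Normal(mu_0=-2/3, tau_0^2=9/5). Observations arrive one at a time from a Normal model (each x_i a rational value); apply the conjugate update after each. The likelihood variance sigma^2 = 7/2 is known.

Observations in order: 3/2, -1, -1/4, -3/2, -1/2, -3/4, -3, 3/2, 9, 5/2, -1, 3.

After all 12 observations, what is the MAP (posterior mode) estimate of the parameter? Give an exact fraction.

obs 1: x=3/2 → posterior Normal(11/159, 63/53)
obs 2: x=-1 → posterior Normal(-43/213, 63/71)
obs 3: x=-1/4 → posterior Normal(-113/534, 63/89)
obs 4: x=-3/2 → posterior Normal(-275/642, 63/107)
obs 5: x=-1/2 → posterior Normal(-329/750, 63/125)
obs 6: x=-3/4 → posterior Normal(-205/429, 63/143)
obs 7: x=-3 → posterior Normal(-367/483, 9/23)
obs 8: x=3/2 → posterior Normal(-286/537, 63/179)
obs 9: x=9 → posterior Normal(200/591, 63/197)
obs 10: x=5/2 → posterior Normal(67/129, 63/215)
obs 11: x=-1 → posterior Normal(281/699, 63/233)
obs 12: x=3 → posterior Normal(443/753, 63/251)

443/753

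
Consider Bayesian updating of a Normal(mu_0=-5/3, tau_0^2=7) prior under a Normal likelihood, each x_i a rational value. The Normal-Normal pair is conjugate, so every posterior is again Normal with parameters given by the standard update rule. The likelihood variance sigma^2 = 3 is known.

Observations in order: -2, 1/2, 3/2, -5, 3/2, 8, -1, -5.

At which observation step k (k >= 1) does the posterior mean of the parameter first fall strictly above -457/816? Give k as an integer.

k = 3

obs 1: x=-2 → posterior Normal(-19/10, 21/10)
obs 2: x=1/2 → posterior Normal(-31/34, 21/17)
obs 3: x=3/2 → posterior Normal(-5/24, 7/8)
obs 4: x=-5 → posterior Normal(-40/31, 21/31)
obs 5: x=3/2 → posterior Normal(-59/76, 21/38)
obs 6: x=8 → posterior Normal(53/90, 7/15)
obs 7: x=-1 → posterior Normal(3/8, 21/52)
obs 8: x=-5 → posterior Normal(-31/118, 21/59)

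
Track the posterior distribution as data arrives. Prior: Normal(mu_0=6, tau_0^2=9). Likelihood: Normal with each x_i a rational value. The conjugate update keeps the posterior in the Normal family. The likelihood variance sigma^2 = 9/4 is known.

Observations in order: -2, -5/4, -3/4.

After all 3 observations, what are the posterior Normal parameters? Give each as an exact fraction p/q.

mu_0=-10/13, tau_0^2=9/13

obs 1: x=-2 → posterior Normal(-2/5, 9/5)
obs 2: x=-5/4 → posterior Normal(-7/9, 1)
obs 3: x=-3/4 → posterior Normal(-10/13, 9/13)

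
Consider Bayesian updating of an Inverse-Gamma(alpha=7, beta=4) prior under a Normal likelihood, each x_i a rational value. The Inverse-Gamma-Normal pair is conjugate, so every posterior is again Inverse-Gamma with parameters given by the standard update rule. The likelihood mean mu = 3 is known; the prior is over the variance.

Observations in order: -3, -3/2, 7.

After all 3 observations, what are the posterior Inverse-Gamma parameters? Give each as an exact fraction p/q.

alpha=17/2, beta=321/8

obs 1: x=-3 → posterior Inverse-Gamma(15/2, 22)
obs 2: x=-3/2 → posterior Inverse-Gamma(8, 257/8)
obs 3: x=7 → posterior Inverse-Gamma(17/2, 321/8)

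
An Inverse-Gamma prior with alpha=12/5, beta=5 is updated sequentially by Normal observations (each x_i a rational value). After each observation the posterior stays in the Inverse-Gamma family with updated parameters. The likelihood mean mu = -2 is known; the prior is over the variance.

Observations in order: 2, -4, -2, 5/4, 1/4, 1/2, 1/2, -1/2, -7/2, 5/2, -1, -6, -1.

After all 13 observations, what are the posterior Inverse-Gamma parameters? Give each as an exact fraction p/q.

alpha=89/10, beta=807/16

obs 1: x=2 → posterior Inverse-Gamma(29/10, 13)
obs 2: x=-4 → posterior Inverse-Gamma(17/5, 15)
obs 3: x=-2 → posterior Inverse-Gamma(39/10, 15)
obs 4: x=5/4 → posterior Inverse-Gamma(22/5, 649/32)
obs 5: x=1/4 → posterior Inverse-Gamma(49/10, 365/16)
obs 6: x=1/2 → posterior Inverse-Gamma(27/5, 415/16)
obs 7: x=1/2 → posterior Inverse-Gamma(59/10, 465/16)
obs 8: x=-1/2 → posterior Inverse-Gamma(32/5, 483/16)
obs 9: x=-7/2 → posterior Inverse-Gamma(69/10, 501/16)
obs 10: x=5/2 → posterior Inverse-Gamma(37/5, 663/16)
obs 11: x=-1 → posterior Inverse-Gamma(79/10, 671/16)
obs 12: x=-6 → posterior Inverse-Gamma(42/5, 799/16)
obs 13: x=-1 → posterior Inverse-Gamma(89/10, 807/16)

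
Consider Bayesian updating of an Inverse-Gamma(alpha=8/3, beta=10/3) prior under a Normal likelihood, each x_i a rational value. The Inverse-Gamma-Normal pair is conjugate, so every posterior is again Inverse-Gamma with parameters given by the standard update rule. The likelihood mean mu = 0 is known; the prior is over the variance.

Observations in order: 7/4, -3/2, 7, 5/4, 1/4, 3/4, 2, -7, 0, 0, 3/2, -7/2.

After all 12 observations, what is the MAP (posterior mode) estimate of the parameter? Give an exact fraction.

196/29

obs 1: x=7/4 → posterior Inverse-Gamma(19/6, 467/96)
obs 2: x=-3/2 → posterior Inverse-Gamma(11/3, 575/96)
obs 3: x=7 → posterior Inverse-Gamma(25/6, 2927/96)
obs 4: x=5/4 → posterior Inverse-Gamma(14/3, 1501/48)
obs 5: x=1/4 → posterior Inverse-Gamma(31/6, 3005/96)
obs 6: x=3/4 → posterior Inverse-Gamma(17/3, 379/12)
obs 7: x=2 → posterior Inverse-Gamma(37/6, 403/12)
obs 8: x=-7 → posterior Inverse-Gamma(20/3, 697/12)
obs 9: x=0 → posterior Inverse-Gamma(43/6, 697/12)
obs 10: x=0 → posterior Inverse-Gamma(23/3, 697/12)
obs 11: x=3/2 → posterior Inverse-Gamma(49/6, 1421/24)
obs 12: x=-7/2 → posterior Inverse-Gamma(26/3, 196/3)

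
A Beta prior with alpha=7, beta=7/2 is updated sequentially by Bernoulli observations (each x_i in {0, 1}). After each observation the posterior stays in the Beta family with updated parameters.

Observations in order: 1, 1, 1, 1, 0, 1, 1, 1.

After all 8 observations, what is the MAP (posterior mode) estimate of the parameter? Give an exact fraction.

26/33

obs 1: x=1 → posterior Beta(8, 7/2)
obs 2: x=1 → posterior Beta(9, 7/2)
obs 3: x=1 → posterior Beta(10, 7/2)
obs 4: x=1 → posterior Beta(11, 7/2)
obs 5: x=0 → posterior Beta(11, 9/2)
obs 6: x=1 → posterior Beta(12, 9/2)
obs 7: x=1 → posterior Beta(13, 9/2)
obs 8: x=1 → posterior Beta(14, 9/2)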